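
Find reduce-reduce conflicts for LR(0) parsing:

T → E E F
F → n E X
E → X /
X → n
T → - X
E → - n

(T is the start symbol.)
A reduce-reduce conflict occurs when an LR(0) state has two complete items [A → α .] and [B → β .] — both call for a reduction, and with no lookahead the parser cannot choose between them.

Augment with T' → T and build the canonical LR(0) collection (I0 = CLOSURE({[T' → . T]}), then GOTO on every symbol after a dot until no new states appear). It has 16 states:
  I0: { [E → . - n], [E → . X /], [T → . - X], [T → . E E F], [T' → . T], [X → . n] }  — shift
  I1: { [E → - . n], [T → - . X], [X → . n] }  — shift
  I2: { [E → . - n], [E → . X /], [T → E . E F], [X → . n] }  — shift
  I3: { [T' → T .] }  — accept
  I4: { [E → X . /] }  — shift
  I5: { [X → n .] }  — reduce
  I6: { [E → X / .] }  — reduce
  I7: { [E → - . n] }  — shift
  I8: { [F → . n E X], [T → E E . F] }  — shift
  I9: { [T → E E F .] }  — reduce
  I10: { [E → . - n], [E → . X /], [F → n . E X], [X → . n] }  — shift
  I11: { [F → n E . X], [X → . n] }  — shift
  I12: { [F → n E X .] }  — reduce
  I13: { [E → - n .] }  — reduce
  I14: { [T → - X .] }  — reduce
  I15: { [E → - n .], [X → n .] }  — 2 reduces

I15 contains complete items [E → - n .], [X → n .] — reduce-reduce conflict.

Answer: Yes — I15: [E → - n .] vs [X → n .]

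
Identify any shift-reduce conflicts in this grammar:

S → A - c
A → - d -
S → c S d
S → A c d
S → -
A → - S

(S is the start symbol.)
A shift-reduce conflict occurs when an LR(0) state has both:
  - a complete (reduce) item [A → α .] (dot at the end), and
  - a shift item [B → β . c γ] (dot before a terminal).

Augment with S' → S and build the canonical LR(0) collection (I0 = CLOSURE({[S' → . S]}), then GOTO on every symbol after a dot until no new states appear). It has 14 states:
  I0: { [A → . - S], [A → . - d -], [S → . -], [S → . A - c], [S → . A c d], [S → . c S d], [S' → . S] }  — shift
  I1: { [A → - . S], [A → - . d -], [A → . - S], [A → . - d -], [S → - .], [S → . -], [S → . A - c], [S → . A c d], [S → . c S d] }  — shift, reduce
  I2: { [S → A . - c], [S → A . c d] }  — shift
  I3: { [S' → S .] }  — accept
  I4: { [A → . - S], [A → . - d -], [S → . -], [S → . A - c], [S → . A c d], [S → . c S d], [S → c . S d] }  — shift
  I5: { [S → c S . d] }  — shift
  I6: { [S → c S d .] }  — reduce
  I7: { [S → A - . c] }  — shift
  I8: { [S → A c . d] }  — shift
  I9: { [S → A c d .] }  — reduce
  I10: { [S → A - c .] }  — reduce
  I11: { [A → - S .] }  — reduce
  I12: { [A → - d . -] }  — shift
  I13: { [A → - d - .] }  — reduce

I1 contains reduce item [S → - .] and shift items [A → . - S], [A → . - d -], [A → - . d -], [S → . -], [S → . c S d] — shift-reduce conflict.

Answer: Yes — I1: [S → - .] vs [A → . - S]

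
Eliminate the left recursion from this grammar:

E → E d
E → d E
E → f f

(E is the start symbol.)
E is directly left-recursive. The standard transformation for
  A → A α₁ | ... | A α_m | β₁ | ... | β_n
is
  A  → β₁ A' | ... | β_n A'
  A' → α₁ A' | ... | α_m A' | ε

E → d E becomes E → d E E'
E → f f becomes E → f f E'
E → E d becomes E' → d E'
Add E' → ε

Resulting grammar:
E → d E E'
E → f f E'
E' → d E'
E' → ε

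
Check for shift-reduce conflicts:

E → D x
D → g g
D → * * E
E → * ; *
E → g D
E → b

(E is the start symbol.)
Yes — I8: [D → g g .] vs [D → g . g]

Augment with E' → E and build the canonical LR(0) collection (I0 = CLOSURE({[E' → . E]}), then GOTO on every symbol after a dot until no new states appear). It has 15 states:
  I0: { [D → . * * E], [D → . g g], [E → . * ; *], [E → . D x], [E → . b], [E → . g D], [E' → . E] }  — shift
  I1: { [D → * . * E], [E → * . ; *] }  — shift
  I2: { [E → D . x] }  — shift
  I3: { [E' → E .] }  — accept
  I4: { [E → b .] }  — reduce
  I5: { [D → . * * E], [D → . g g], [D → g . g], [E → g . D] }  — shift
  I6: { [D → * . * E] }  — shift
  I7: { [E → g D .] }  — reduce
  I8: { [D → g . g], [D → g g .] }  — shift, reduce
  I9: { [D → g g .] }  — reduce
  I10: { [D → * * . E], [D → . * * E], [D → . g g], [E → . * ; *], [E → . D x], [E → . b], [E → . g D] }  — shift
  I11: { [D → * * E .] }  — reduce
  I12: { [E → D x .] }  — reduce
  I13: { [E → * ; . *] }  — shift
  I14: { [E → * ; * .] }  — reduce

I8 contains reduce item [D → g g .] and shift item [D → g . g] — shift-reduce conflict.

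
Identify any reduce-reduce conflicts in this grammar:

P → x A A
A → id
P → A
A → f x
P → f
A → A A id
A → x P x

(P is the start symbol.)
Yes — I14: [A → A A id .] vs [A → id .]

A reduce-reduce conflict occurs when an LR(0) state has two complete items [A → α .] and [B → β .] — both call for a reduction, and with no lookahead the parser cannot choose between them.

Augment with P' → P and build the canonical LR(0) collection (I0 = CLOSURE({[P' → . P]}), then GOTO on every symbol after a dot until no new states appear). It has 15 states:
  I0: { [A → . A A id], [A → . f x], [A → . id], [A → . x P x], [P → . A], [P → . f], [P → . x A A], [P' → . P] }  — shift
  I1: { [A → . A A id], [A → . f x], [A → . id], [A → . x P x], [A → A . A id], [P → A .] }  — shift, reduce
  I2: { [P' → P .] }  — accept
  I3: { [A → f . x], [P → f .] }  — shift, reduce
  I4: { [A → id .] }  — reduce
  I5: { [A → . A A id], [A → . f x], [A → . id], [A → . x P x], [A → x . P x], [P → . A], [P → . f], [P → . x A A], [P → x . A A] }  — shift
  I6: { [A → . A A id], [A → . f x], [A → . id], [A → . x P x], [A → A . A id], [P → A .], [P → x A . A] }  — shift, reduce
  I7: { [A → x P . x] }  — shift
  I8: { [A → x P x .] }  — reduce
  I9: { [A → . A A id], [A → . f x], [A → . id], [A → . x P x], [A → A . A id], [A → A A . id], [P → x A A .] }  — shift, reduce
  I10: { [A → f . x] }  — shift
  I11: { [A → . A A id], [A → . f x], [A → . id], [A → . x P x], [A → x . P x], [P → . A], [P → . f], [P → . x A A] }  — shift
  I12: { [A → f x .] }  — reduce
  I13: { [A → . A A id], [A → . f x], [A → . id], [A → . x P x], [A → A . A id], [A → A A . id] }  — shift
  I14: { [A → A A id .], [A → id .] }  — 2 reduces

I14 contains complete items [A → A A id .], [A → id .] — reduce-reduce conflict.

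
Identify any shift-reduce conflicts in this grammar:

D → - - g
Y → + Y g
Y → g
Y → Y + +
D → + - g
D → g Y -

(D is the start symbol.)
No shift-reduce conflicts

A shift-reduce conflict occurs when an LR(0) state has both:
  - a complete (reduce) item [A → α .] (dot at the end), and
  - a shift item [B → β . c γ] (dot before a terminal).

Augment with D' → D and build the canonical LR(0) collection (I0 = CLOSURE({[D' → . D]}), then GOTO on every symbol after a dot until no new states appear). It has 17 states:
  I0: { [D → . + - g], [D → . - - g], [D → . g Y -], [D' → . D] }  — shift
  I1: { [D → + . - g] }  — shift
  I2: { [D → - . - g] }  — shift
  I3: { [D' → D .] }  — accept
  I4: { [D → g . Y -], [Y → . + Y g], [Y → . Y + +], [Y → . g] }  — shift
  I5: { [Y → + . Y g], [Y → . + Y g], [Y → . Y + +], [Y → . g] }  — shift
  I6: { [D → g Y . -], [Y → Y . + +] }  — shift
  I7: { [Y → g .] }  — reduce
  I8: { [Y → Y + . +] }  — shift
  I9: { [D → g Y - .] }  — reduce
  I10: { [Y → Y + + .] }  — reduce
  I11: { [Y → + Y . g], [Y → Y . + +] }  — shift
  I12: { [Y → + Y g .] }  — reduce
  I13: { [D → - - . g] }  — shift
  I14: { [D → - - g .] }  — reduce
  I15: { [D → + - . g] }  — shift
  I16: { [D → + - g .] }  — reduce

No state contains both a complete item and a shift item.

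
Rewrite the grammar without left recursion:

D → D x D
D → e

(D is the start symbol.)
D is directly left-recursive. The standard transformation for
  A → A α₁ | ... | A α_m | β₁ | ... | β_n
is
  A  → β₁ A' | ... | β_n A'
  A' → α₁ A' | ... | α_m A' | ε

D → e becomes D → e D'
D → D x D becomes D' → x D D'
Add D' → ε

Resulting grammar:
D → e D'
D' → x D D'
D' → ε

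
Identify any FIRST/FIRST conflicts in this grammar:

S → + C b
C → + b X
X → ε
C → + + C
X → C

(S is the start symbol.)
A FIRST/FIRST conflict occurs when two productions N → α and N → β for the same non-terminal have FIRST(α) ∩ FIRST(β) ≠ ∅ (with ε ∈ FIRST of a nullable right-hand side, so two nullable alternatives also conflict).

FIRST sets of the non-terminals at (or reachable through a nullable prefix from) the front of some alternative:
  FIRST(C) = { '+' }

Productions for C:
  C → + b X: FIRST = { '+' }
  C → + + C: FIRST = { '+' }
Productions for X:
  X → ε: FIRST = { ε }
  X → C: FIRST = { '+' }
S has only one production, so no FIRST/FIRST conflict is possible there.

Conflict for C: C → + b X and C → + + C
  Overlap: { '+' }

Answer: Yes. C → '+' b X / C → '+' '+' C on { '+' }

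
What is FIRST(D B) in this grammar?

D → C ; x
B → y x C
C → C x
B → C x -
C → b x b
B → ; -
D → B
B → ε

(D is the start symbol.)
FIRST sets of the non-terminals involved (from the grammar, by fixed-point iteration):
  FIRST(D) = { ';', 'b', 'y', ε }
  FIRST(B) = { ';', 'b', 'y', ε }

To compute FIRST(D B), process the symbols left to right:
Symbol D is a non-terminal. Add FIRST(D) \ {ε} = { ';', 'b', 'y' }
D is nullable (ε ∈ FIRST(D)), continue to the next symbol.
Symbol B is a non-terminal. Add FIRST(B) \ {ε} = { ';', 'b', 'y' }
B is nullable (ε ∈ FIRST(B)), continue to the next symbol.
All symbols are nullable, so ε is in the result.
FIRST(D B) = { ';', 'b', 'y', ε }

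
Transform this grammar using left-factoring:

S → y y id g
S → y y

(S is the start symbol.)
Left-factoring transforms A → αβ₁ | αβ₂ into A → αA' and A' → β₁ | β₂
(α is the longest common prefix among the alternatives). Repeat until
no nonterminal has two alternatives with a common prefix.

Round 1: S has alternatives sharing prefix 'y y'. Introduce S': S → y y S'
  Add: S' → id g
  Add: S' → ε

No remaining common prefixes — done.

Resulting grammar:
S → y y S'
S' → id g
S' → ε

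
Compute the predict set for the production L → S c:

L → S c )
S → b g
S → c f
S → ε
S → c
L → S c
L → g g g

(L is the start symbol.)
PREDICT(L → S c) = (FIRST(RHS) \ {ε}) ∪ (FOLLOW(L) if ε ∈ FIRST(RHS), i.e. RHS ⇒* ε)
FIRST(S) = { 'b', 'c', ε }
FIRST(S c) = { 'b', 'c' }
ε ∉ FIRST(S c), so FOLLOW(L) is not added.
PREDICT(L → S c) = { 'b', 'c' }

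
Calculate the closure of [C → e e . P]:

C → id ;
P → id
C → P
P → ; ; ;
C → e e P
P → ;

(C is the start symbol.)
Start with: [C → e e . P]
  [C → e e . P] has the dot before P: add [P → . id], [P → . ; ; ;], [P → . ;]
No further items can be added.

CLOSURE = { [C → e e . P], [P → . ; ; ;], [P → . ;], [P → . id] }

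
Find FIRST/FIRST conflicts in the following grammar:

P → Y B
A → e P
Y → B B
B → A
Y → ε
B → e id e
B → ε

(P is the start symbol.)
Yes. Y → B B / Y → ε on { ε }; B → A / B → e id e on { 'e' }

A FIRST/FIRST conflict occurs when two productions N → α and N → β for the same non-terminal have FIRST(α) ∩ FIRST(β) ≠ ∅ (with ε ∈ FIRST of a nullable right-hand side, so two nullable alternatives also conflict).

FIRST sets of the non-terminals at (or reachable through a nullable prefix from) the front of some alternative:
  FIRST(B) = { 'e', ε }
  FIRST(A) = { 'e' }

Productions for Y:
  Y → B B: FIRST = { 'e', ε }
  Y → ε: FIRST = { ε }
Productions for B:
  B → A: FIRST = { 'e' }
  B → e id e: FIRST = { 'e' }
  B → ε: FIRST = { ε }
P, A have only one production, so no FIRST/FIRST conflict is possible there.

Conflict for Y: Y → B B and Y → ε
  Overlap: { ε }
Conflict for B: B → A and B → e id e
  Overlap: { 'e' }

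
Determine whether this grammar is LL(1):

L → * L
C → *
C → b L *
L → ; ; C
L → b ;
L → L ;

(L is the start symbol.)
A grammar is LL(1) if for each non-terminal N with multiple productions, the predict sets of those productions are pairwise disjoint, where PREDICT(N → α) = (FIRST(α) \ {ε}) ∪ (FOLLOW(N) if α ⇒* ε).

Relevant sets:
  FIRST(L) = { '*', ';', 'b' }

For L:
  PREDICT(L → '*' L) = { '*' }
  PREDICT(L → ';' ';' C) = { ';' }
  PREDICT(L → b ';') = { 'b' }
  PREDICT(L → L ';') = { '*', ';', 'b' }
For C:
  PREDICT(C → '*') = { '*' }
  PREDICT(C → b L '*') = { 'b' }

Conflict found: Predict set conflict for L: { '*' }
The grammar is NOT LL(1).

Answer: No. Predict set conflict for L: { '*' }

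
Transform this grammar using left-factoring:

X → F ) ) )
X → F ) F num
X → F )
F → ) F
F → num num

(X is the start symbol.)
Left-factoring transforms A → αβ₁ | αβ₂ into A → αA' and A' → β₁ | β₂
(α is the longest common prefix among the alternatives). Repeat until
no nonterminal has two alternatives with a common prefix.

Round 1: X has alternatives sharing prefix 'F )'. Introduce X': X → F ) X'
  Add: X' → ) )
  Add: X' → F num
  Add: X' → ε

No remaining common prefixes — done.

Resulting grammar:
X → F ) X'
X' → ) )
X' → F num
X' → ε
F → ) F
F → num num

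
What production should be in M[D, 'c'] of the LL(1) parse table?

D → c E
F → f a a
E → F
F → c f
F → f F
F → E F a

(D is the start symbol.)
D → c E

To find M[D, 'c'], we find productions for D where 'c' is in the predict set (PREDICT(N → α) = (FIRST(α) \ {ε}) ∪ (FOLLOW(N) if α ⇒* ε)).

D → c E: PREDICT = { 'c' }
  'c' is in predict set, so this production goes in M[D, 'c']

M[D, 'c'] = D → c E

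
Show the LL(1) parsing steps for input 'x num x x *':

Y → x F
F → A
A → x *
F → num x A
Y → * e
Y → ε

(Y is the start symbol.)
LL(1) parsing maintains a stack (initially the start symbol over $) and the input. At each step: if the stack top is a terminal, match it against the current input token; if it is a non-terminal N, replace it with the RHS of M[N, lookahead] (the unique production whose predict set contains the lookahead).

Stack is shown with the top on the left.

Stack      Input          Action
--------------------------------
Y $        x num x x * $  output Y → x F
x F $      x num x x * $  match 'x'
F $        num x x * $    output F → num x A
num x A $  num x x * $    match 'num'
x A $      x x * $        match 'x'
A $        x * $          output A → x *
x * $      x * $          match 'x'
* $        * $            match '*'
$          $              accept

The string is accepted.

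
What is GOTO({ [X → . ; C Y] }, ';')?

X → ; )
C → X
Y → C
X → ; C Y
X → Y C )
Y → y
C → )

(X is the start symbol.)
{ [C → . )], [C → . X], [X → . ; )], [X → . ; C Y], [X → . Y C )], [X → ; . C Y], [Y → . C], [Y → . y] }

GOTO(I, ';') = CLOSURE({ [A → αX.β] : [A → α.Xβ] ∈ I, X = ';' })

Items with dot before ';', with the dot advanced:
  [X → . ; C Y] → [X → ; . C Y]
Closure of the advanced items:
  [X → ; . C Y] has the dot before C: add [C → . X], [C → . )]
  [C → . X] has the dot before X: add [X → . ; )], [X → . ; C Y], [X → . Y C )]
  [X → . Y C )] has the dot before Y: add [Y → . C], [Y → . y]

GOTO = { [C → . )], [C → . X], [X → . ; )], [X → . ; C Y], [X → . Y C )], [X → ; . C Y], [Y → . C], [Y → . y] }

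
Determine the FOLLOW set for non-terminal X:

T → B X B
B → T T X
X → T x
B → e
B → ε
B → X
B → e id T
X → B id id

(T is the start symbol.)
{ $, 'e', 'id', 'x' }

In T → B X B: X is followed by B, add FIRST(B) \ {ε} = { 'e', 'id' }
  B is nullable, so also add FOLLOW(T)
In B → T T X: X is at the end, add FOLLOW(B)
In B → X: X is at the end, add FOLLOW(B)

The FOLLOW sets referred to above (computed the same way, to a fixed point):
  FOLLOW(T) = { $, 'e', 'id', 'x' }
  FOLLOW(B) = { $, 'e', 'id', 'x' }

Taking the union: FOLLOW(X) = { $, 'e', 'id', 'x' }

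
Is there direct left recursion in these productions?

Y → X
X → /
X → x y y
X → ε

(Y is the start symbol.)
No direct left recursion

Direct left recursion occurs when N → N α for some non-terminal N (the right-hand side begins with the left-hand side itself).

Y → X: starts with X
X → /: starts with '/'
X → x y y: starts with x
X → ε: starts with ε

No direct left recursion found.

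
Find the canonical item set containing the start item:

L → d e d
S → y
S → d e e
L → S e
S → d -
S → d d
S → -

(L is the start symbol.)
{ [L → . S e], [L → . d e d], [L' → . L], [S → . -], [S → . d -], [S → . d d], [S → . d e e], [S → . y] }

First, augment the grammar with L' → L
I₀ = CLOSURE({ [L' → . L] }):
  [L' → . L] has the dot before L: add [L → . d e d], [L → . S e]
  [L → . S e] has the dot before S: add [S → . y], [S → . d e e], [S → . d -], [S → . d d], [S → . -]
No further items can be added.

I₀ = { [L → . S e], [L → . d e d], [L' → . L], [S → . -], [S → . d -], [S → . d d], [S → . d e e], [S → . y] }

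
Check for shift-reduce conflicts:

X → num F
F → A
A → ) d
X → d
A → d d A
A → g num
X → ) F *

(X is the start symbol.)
Augment with X' → X and build the canonical LR(0) collection (I0 = CLOSURE({[X' → . X]}), then GOTO on every symbol after a dot until no new states appear). It has 16 states:
  I0: { [X → . ) F *], [X → . d], [X → . num F], [X' → . X] }  — shift
  I1: { [A → . ) d], [A → . d d A], [A → . g num], [F → . A], [X → ) . F *] }  — shift
  I2: { [X' → X .] }  — accept
  I3: { [X → d .] }  — reduce
  I4: { [A → . ) d], [A → . d d A], [A → . g num], [F → . A], [X → num . F] }  — shift
  I5: { [A → ) . d] }  — shift
  I6: { [F → A .] }  — reduce
  I7: { [X → num F .] }  — reduce
  I8: { [A → d . d A] }  — shift
  I9: { [A → g . num] }  — shift
  I10: { [A → g num .] }  — reduce
  I11: { [A → . ) d], [A → . d d A], [A → . g num], [A → d d . A] }  — shift
  I12: { [A → d d A .] }  — reduce
  I13: { [A → ) d .] }  — reduce
  I14: { [X → ) F . *] }  — shift
  I15: { [X → ) F * .] }  — reduce

No state contains both a complete item and a shift item.

Answer: No shift-reduce conflicts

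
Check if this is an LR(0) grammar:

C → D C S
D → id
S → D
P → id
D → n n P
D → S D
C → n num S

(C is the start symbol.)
No. Shift-reduce conflict between [S → D .] and [C → . n num S]

A grammar is LR(0) if no state in the canonical LR(0) collection has:
  - both a shift item (dot before a terminal) and a complete item (shift-reduce conflict), or
  - two or more complete items (reduce-reduce conflict; the accept item [C' → C .] counts as a complete item here).

Augment with C' → C and build the canonical LR(0) collection (I0 = CLOSURE({[C' → . C]}), then GOTO on every symbol after a dot until no new states appear). It has 16 states:
  I0: { [C → . D C S], [C → . n num S], [C' → . C], [D → . S D], [D → . id], [D → . n n P], [S → . D] }  — shift
  I1: { [C' → C .] }  — accept
  I2: { [C → . D C S], [C → . n num S], [C → D . C S], [D → . S D], [D → . id], [D → . n n P], [S → . D], [S → D .] }  — shift, reduce
  I3: { [D → . S D], [D → . id], [D → . n n P], [D → S . D], [S → . D] }  — shift
  I4: { [D → id .] }  — reduce
  I5: { [C → n . num S], [D → n . n P] }  — shift
  I6: { [D → n n . P], [P → . id] }  — shift
  I7: { [C → n num . S], [D → . S D], [D → . id], [D → . n n P], [S → . D] }  — shift
  I8: { [S → D .] }  — reduce
  I9: { [C → n num S .], [D → . S D], [D → . id], [D → . n n P], [D → S . D], [S → . D] }  — shift, reduce
  I10: { [D → n . n P] }  — shift
  I11: { [D → S D .], [S → D .] }  — 2 reduces
  I12: { [D → n n P .] }  — reduce
  I13: { [P → id .] }  — reduce
  I14: { [C → D C . S], [D → . S D], [D → . id], [D → . n n P], [S → . D] }  — shift
  I15: { [C → D C S .], [D → . S D], [D → . id], [D → . n n P], [D → S . D], [S → . D] }  — shift, reduce

Conflict in state I2:
  Shift-reduce conflict between [S → D .] and [C → . n num S]
So the grammar is NOT LR(0).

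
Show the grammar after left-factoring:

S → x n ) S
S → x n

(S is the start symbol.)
S → x n S'
S' → ) S
S' → ε

Left-factoring transforms A → αβ₁ | αβ₂ into A → αA' and A' → β₁ | β₂
(α is the longest common prefix among the alternatives). Repeat until
no nonterminal has two alternatives with a common prefix.

Round 1: S has alternatives sharing prefix 'x n'. Introduce S': S → x n S'
  Add: S' → ) S
  Add: S' → ε

No remaining common prefixes — done.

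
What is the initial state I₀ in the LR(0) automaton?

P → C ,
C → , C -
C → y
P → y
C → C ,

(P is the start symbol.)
First, augment the grammar with P' → P
I₀ = CLOSURE({ [P' → . P] }):
  [P' → . P] has the dot before P: add [P → . C ,], [P → . y]
  [P → . C ,] has the dot before C: add [C → . , C -], [C → . y], [C → . C ,]
No further items can be added.

I₀ = { [C → . , C -], [C → . C ,], [C → . y], [P → . C ,], [P → . y], [P' → . P] }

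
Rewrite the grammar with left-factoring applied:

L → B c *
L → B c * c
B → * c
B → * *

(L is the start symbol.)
Left-factoring transforms A → αβ₁ | αβ₂ into A → αA' and A' → β₁ | β₂
(α is the longest common prefix among the alternatives). Repeat until
no nonterminal has two alternatives with a common prefix.

Round 1: L has alternatives sharing prefix 'B c *'. Introduce L': L → B c * L'
  Add: L' → ε
  Add: L' → c

Round 2: B has alternatives sharing prefix '*'. Introduce B': B → * B'
  Add: B' → c
  Add: B' → *

No remaining common prefixes — done.

Resulting grammar:
L → B c * L'
L' → ε
L' → c
B → * B'
B' → c
B' → *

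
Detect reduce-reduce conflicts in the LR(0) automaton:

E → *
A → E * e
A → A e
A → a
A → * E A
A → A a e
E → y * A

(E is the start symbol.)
A reduce-reduce conflict occurs when an LR(0) state has two complete items [A → α .] and [B → β .] — both call for a reduction, and with no lookahead the parser cannot choose between them.

Augment with E' → E and build the canonical LR(0) collection (I0 = CLOSURE({[E' → . E]}), then GOTO on every symbol after a dot until no new states appear). It has 16 states:
  I0: { [E → . *], [E → . y * A], [E' → . E] }  — shift
  I1: { [E → * .] }  — reduce
  I2: { [E' → E .] }  — accept
  I3: { [E → y . * A] }  — shift
  I4: { [A → . * E A], [A → . A a e], [A → . A e], [A → . E * e], [A → . a], [E → . *], [E → . y * A], [E → y * . A] }  — shift
  I5: { [A → * . E A], [E → * .], [E → . *], [E → . y * A] }  — shift, reduce
  I6: { [A → A . a e], [A → A . e], [E → y * A .] }  — shift, reduce
  I7: { [A → E . * e] }  — shift
  I8: { [A → a .] }  — reduce
  I9: { [A → E * . e] }  — shift
  I10: { [A → E * e .] }  — reduce
  I11: { [A → A a . e] }  — shift
  I12: { [A → A e .] }  — reduce
  I13: { [A → A a e .] }  — reduce
  I14: { [A → * E . A], [A → . * E A], [A → . A a e], [A → . A e], [A → . E * e], [A → . a], [E → . *], [E → . y * A] }  — shift
  I15: { [A → * E A .], [A → A . a e], [A → A . e] }  — shift, reduce

No state contains more than one complete item.

Answer: No reduce-reduce conflicts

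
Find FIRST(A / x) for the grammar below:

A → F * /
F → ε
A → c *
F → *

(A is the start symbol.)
FIRST sets of the non-terminals involved (from the grammar, by fixed-point iteration):
  FIRST(A) = { '*', 'c' }

To compute FIRST(A / x), process the symbols left to right:
Symbol A is a non-terminal. Add FIRST(A) \ {ε} = { '*', 'c' }
A is not nullable (ε ∉ FIRST(A)), so stop here.
FIRST(A / x) = { '*', 'c' }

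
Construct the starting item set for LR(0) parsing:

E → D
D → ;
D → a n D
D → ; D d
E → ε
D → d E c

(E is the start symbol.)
First, augment the grammar with E' → E
I₀ = CLOSURE({ [E' → . E] }):
  [E' → . E] has the dot before E: add [E → . D], [E → .]
  [E → . D] has the dot before D: add [D → . ;], [D → . a n D], [D → . ; D d], [D → . d E c]
No further items can be added.

I₀ = { [D → . ; D d], [D → . ;], [D → . a n D], [D → . d E c], [E → . D], [E → .], [E' → . E] }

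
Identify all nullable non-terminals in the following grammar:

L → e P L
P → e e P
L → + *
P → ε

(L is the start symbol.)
ε-productions: P → ε
So P is immediately nullable.
No further non-terminal can be added: every production for the remaining non-terminals contains a terminal or a non-nullable non-terminal.
Nullable = { 'P' }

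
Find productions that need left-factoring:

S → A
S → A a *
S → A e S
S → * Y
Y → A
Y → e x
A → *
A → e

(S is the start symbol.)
Left-factoring is needed when two productions for the same non-terminal
share a common prefix on the right-hand side.

Productions for S:
  S → A
  S → A a *
  S → A e S
  S → * Y
Productions for Y:
  Y → A
  Y → e x
Productions for A:
  A → *
  A → e

Found common prefix 'A' in productions for S

Answer: Yes, S has productions with common prefix 'A'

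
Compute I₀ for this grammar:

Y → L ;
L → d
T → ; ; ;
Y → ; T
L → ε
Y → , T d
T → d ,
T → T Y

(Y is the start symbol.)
First, augment the grammar with Y' → Y
I₀ = CLOSURE({ [Y' → . Y] }):
  [Y' → . Y] has the dot before Y: add [Y → . L ;], [Y → . ; T], [Y → . , T d]
  [Y → . L ;] has the dot before L: add [L → . d], [L → .]
No further items can be added.

I₀ = { [L → . d], [L → .], [Y → . , T d], [Y → . ; T], [Y → . L ;], [Y' → . Y] }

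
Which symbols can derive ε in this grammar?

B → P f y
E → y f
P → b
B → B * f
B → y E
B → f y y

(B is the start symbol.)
A non-terminal is nullable if it can derive ε (the empty string): either it has an ε-production, or it has a production whose right-hand side consists entirely of nullable non-terminals.

There are no ε-productions, so no non-terminal can derive ε.
No non-terminals are nullable.

Answer: None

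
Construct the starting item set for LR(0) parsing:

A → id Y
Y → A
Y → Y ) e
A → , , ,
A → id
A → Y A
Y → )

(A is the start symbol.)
First, augment the grammar with A' → A
I₀ = CLOSURE({ [A' → . A] }):
  [A' → . A] has the dot before A: add [A → . id Y], [A → . , , ,], [A → . id], [A → . Y A]
  [A → . Y A] has the dot before Y: add [Y → . A], [Y → . Y ) e], [Y → . )]
No further items can be added.

I₀ = { [A → . , , ,], [A → . Y A], [A → . id Y], [A → . id], [A' → . A], [Y → . )], [Y → . A], [Y → . Y ) e] }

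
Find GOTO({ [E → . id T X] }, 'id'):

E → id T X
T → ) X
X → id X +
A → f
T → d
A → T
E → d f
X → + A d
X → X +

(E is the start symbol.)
{ [E → id . T X], [T → . ) X], [T → . d] }

GOTO(I, 'id') = CLOSURE({ [A → αX.β] : [A → α.Xβ] ∈ I, X = 'id' })

Items with dot before 'id', with the dot advanced:
  [E → . id T X] → [E → id . T X]
Closure of the advanced items:
  [E → id . T X] has the dot before T: add [T → . ) X], [T → . d]

GOTO = { [E → id . T X], [T → . ) X], [T → . d] }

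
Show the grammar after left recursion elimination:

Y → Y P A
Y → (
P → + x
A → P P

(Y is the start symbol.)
Y is directly left-recursive. The standard transformation for
  A → A α₁ | ... | A α_m | β₁ | ... | β_n
is
  A  → β₁ A' | ... | β_n A'
  A' → α₁ A' | ... | α_m A' | ε

Y → ( becomes Y → ( Y'
Y → Y P A becomes Y' → P A Y'
Add Y' → ε

Productions for other non-terminals are unchanged:
  P → + x
  A → P P

Resulting grammar:
Y → ( Y'
Y' → P A Y'
Y' → ε
P → + x
A → P P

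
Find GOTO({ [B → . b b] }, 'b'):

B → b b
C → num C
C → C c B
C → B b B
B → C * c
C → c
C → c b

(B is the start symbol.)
{ [B → b . b] }

GOTO(I, 'b') = CLOSURE({ [A → αX.β] : [A → α.Xβ] ∈ I, X = 'b' })

Items with dot before 'b', with the dot advanced:
  [B → . b b] → [B → b . b]
Closure adds nothing (no advanced item has the dot before a non-terminal).

GOTO = { [B → b . b] }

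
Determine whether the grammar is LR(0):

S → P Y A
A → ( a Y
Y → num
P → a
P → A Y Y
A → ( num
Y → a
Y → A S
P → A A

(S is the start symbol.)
No. Shift-reduce conflict between [P → A A .] and [A → . ( a Y]

A grammar is LR(0) if no state in the canonical LR(0) collection has:
  - both a shift item (dot before a terminal) and a complete item (shift-reduce conflict), or
  - two or more complete items (reduce-reduce conflict; the accept item [S' → S .] counts as a complete item here).

Augment with S' → S and build the canonical LR(0) collection (I0 = CLOSURE({[S' → . S]}), then GOTO on every symbol after a dot until no new states appear). It has 18 states:
  I0: { [A → . ( a Y], [A → . ( num], [P → . A A], [P → . A Y Y], [P → . a], [S → . P Y A], [S' → . S] }  — shift
  I1: { [A → ( . a Y], [A → ( . num] }  — shift
  I2: { [A → . ( a Y], [A → . ( num], [P → A . A], [P → A . Y Y], [Y → . A S], [Y → . a], [Y → . num] }  — shift
  I3: { [A → . ( a Y], [A → . ( num], [S → P . Y A], [Y → . A S], [Y → . a], [Y → . num] }  — shift
  I4: { [S' → S .] }  — accept
  I5: { [P → a .] }  — reduce
  I6: { [A → . ( a Y], [A → . ( num], [P → . A A], [P → . A Y Y], [P → . a], [S → . P Y A], [Y → A . S] }  — shift
  I7: { [A → . ( a Y], [A → . ( num], [S → P Y . A] }  — shift
  I8: { [Y → a .] }  — reduce
  I9: { [Y → num .] }  — reduce
  I10: { [S → P Y A .] }  — reduce
  I11: { [Y → A S .] }  — reduce
  I12: { [A → . ( a Y], [A → . ( num], [P → . A A], [P → . A Y Y], [P → . a], [P → A A .], [S → . P Y A], [Y → A . S] }  — shift, reduce
  I13: { [A → . ( a Y], [A → . ( num], [P → A Y . Y], [Y → . A S], [Y → . a], [Y → . num] }  — shift
  I14: { [P → A Y Y .] }  — reduce
  I15: { [A → ( a . Y], [A → . ( a Y], [A → . ( num], [Y → . A S], [Y → . a], [Y → . num] }  — shift
  I16: { [A → ( num .] }  — reduce
  I17: { [A → ( a Y .] }  — reduce

Conflict in state I12:
  Shift-reduce conflict between [P → A A .] and [A → . ( a Y]
So the grammar is NOT LR(0).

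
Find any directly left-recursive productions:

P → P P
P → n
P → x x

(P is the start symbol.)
P → P P: LEFT RECURSIVE (starts with P)
P → n: starts with n
P → x x: starts with x

The grammar has direct left recursion on: P.

Answer: Yes, P is left-recursive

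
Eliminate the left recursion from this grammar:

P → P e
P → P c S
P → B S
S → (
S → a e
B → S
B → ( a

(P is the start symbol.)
P → B S P'
P' → e P'
P' → c S P'
P' → ε
S → (
S → a e
B → S
B → ( a

P is directly left-recursive. The standard transformation for
  A → A α₁ | ... | A α_m | β₁ | ... | β_n
is
  A  → β₁ A' | ... | β_n A'
  A' → α₁ A' | ... | α_m A' | ε

P → B S becomes P → B S P'
P → P e becomes P' → e P'
P → P c S becomes P' → c S P'
Add P' → ε

Productions for other non-terminals are unchanged:
  S → (
  S → a e
  B → S
  B → ( a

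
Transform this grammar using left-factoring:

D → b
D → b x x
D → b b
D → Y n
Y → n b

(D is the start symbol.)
D → b D'
D' → ε
D' → x x
D' → b
D → Y n
Y → n b

Left-factoring transforms A → αβ₁ | αβ₂ into A → αA' and A' → β₁ | β₂
(α is the longest common prefix among the alternatives). Repeat until
no nonterminal has two alternatives with a common prefix.

Round 1: D has alternatives sharing prefix 'b'. Introduce D': D → b D'
  Add: D' → ε
  Add: D' → x x
  Add: D' → b

No remaining common prefixes — done.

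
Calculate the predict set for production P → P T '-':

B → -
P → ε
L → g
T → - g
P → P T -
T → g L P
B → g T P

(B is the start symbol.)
{ '-', 'g' }

PREDICT(P → P T '-') = (FIRST(RHS) \ {ε}) ∪ (FOLLOW(P) if ε ∈ FIRST(RHS), i.e. RHS ⇒* ε)
FIRST(P) = { '-', 'g', ε }
FIRST(T) = { '-', 'g' }
FIRST(P T '-') = { '-', 'g' }
ε ∉ FIRST(P T '-'), so FOLLOW(P) is not added.
PREDICT(P → P T '-') = { '-', 'g' }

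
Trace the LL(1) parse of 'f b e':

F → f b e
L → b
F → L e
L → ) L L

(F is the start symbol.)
LL(1) parsing maintains a stack (initially the start symbol over $) and the input. At each step: if the stack top is a terminal, match it against the current input token; if it is a non-terminal N, replace it with the RHS of M[N, lookahead] (the unique production whose predict set contains the lookahead).

Stack is shown with the top on the left.

Stack    Input    Action
------------------------
F $      f b e $  output F → f b e
f b e $  f b e $  match 'f'
b e $    b e $    match 'b'
e $      e $      match 'e'
$        $        accept

The string is accepted.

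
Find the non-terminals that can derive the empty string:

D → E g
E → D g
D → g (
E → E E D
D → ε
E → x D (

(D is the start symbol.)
ε-productions: D → ε
So D is immediately nullable.
No further non-terminal can be added: every production for the remaining non-terminals contains a terminal or a non-nullable non-terminal.
Nullable = { 'D' }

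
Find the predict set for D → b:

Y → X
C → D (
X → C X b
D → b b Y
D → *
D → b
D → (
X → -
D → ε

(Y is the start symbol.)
{ 'b' }

PREDICT(D → b) = (FIRST(RHS) \ {ε}) ∪ (FOLLOW(D) if ε ∈ FIRST(RHS), i.e. RHS ⇒* ε)
FIRST(b) = { 'b' }
ε ∉ FIRST(b), so FOLLOW(D) is not added.
PREDICT(D → b) = { 'b' }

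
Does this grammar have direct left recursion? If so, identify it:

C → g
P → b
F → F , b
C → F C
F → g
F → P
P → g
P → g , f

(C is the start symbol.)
Yes, F is left-recursive

C → g: starts with g
P → b: starts with b
F → F , b: LEFT RECURSIVE (starts with F)
C → F C: starts with F
F → g: starts with g
F → P: starts with P
P → g: starts with g
P → g , f: starts with g

The grammar has direct left recursion on: F.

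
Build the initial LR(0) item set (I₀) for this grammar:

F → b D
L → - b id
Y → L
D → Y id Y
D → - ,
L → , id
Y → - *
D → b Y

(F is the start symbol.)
{ [F → . b D], [F' → . F] }

First, augment the grammar with F' → F
I₀ = CLOSURE({ [F' → . F] }):
  [F' → . F] has the dot before F: add [F → . b D]
No further items can be added.

I₀ = { [F → . b D], [F' → . F] }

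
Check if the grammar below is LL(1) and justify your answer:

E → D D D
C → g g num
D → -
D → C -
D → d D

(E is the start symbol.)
A grammar is LL(1) if for each non-terminal N with multiple productions, the predict sets of those productions are pairwise disjoint, where PREDICT(N → α) = (FIRST(α) \ {ε}) ∪ (FOLLOW(N) if α ⇒* ε).

Relevant sets:
  FIRST(C) = { 'g' }

For D:
  PREDICT(D → '-') = { '-' }
  PREDICT(D → C '-') = { 'g' }
  PREDICT(D → d D) = { 'd' }
E, C have a single production, so nothing to check there.

All predict sets are disjoint. The grammar IS LL(1).

Answer: Yes, the grammar is LL(1).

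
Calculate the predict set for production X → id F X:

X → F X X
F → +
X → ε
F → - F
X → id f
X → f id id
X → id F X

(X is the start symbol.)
PREDICT(X → id F X) = (FIRST(RHS) \ {ε}) ∪ (FOLLOW(X) if ε ∈ FIRST(RHS), i.e. RHS ⇒* ε)
FIRST(id F X) = { 'id' }
ε ∉ FIRST(id F X), so FOLLOW(X) is not added.
PREDICT(X → id F X) = { 'id' }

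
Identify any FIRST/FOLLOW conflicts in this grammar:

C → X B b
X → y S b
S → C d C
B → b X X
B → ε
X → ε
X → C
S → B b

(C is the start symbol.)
Yes. X → y S b with FOLLOW(X) on { 'y' }; X → C with FOLLOW(X) on { 'b', 'y' }; B → b X X with FOLLOW(B) on { 'b' }

A FIRST/FOLLOW conflict occurs when a non-terminal N has a nullable alternative N → β (β ⇒* ε) and another alternative N → α with FIRST(α) ∩ FOLLOW(N) ≠ ∅: on such a lookahead the parser cannot decide between expanding α and letting N vanish via β.

Nullable non-terminals: B, X.
FIRST sets used below: FIRST(C) = { 'b', 'y' }

B: nullable alternative(s) B → ε; FOLLOW(B) = { 'b' }
  B → b X X: FIRST \ {ε} = { 'b' } — overlaps FOLLOW(B) on { 'b' }: CONFLICT
  B → ε: FIRST \ {ε} = { } — this is the only nullable alternative, skip

X: nullable alternative(s) X → ε; FOLLOW(X) = { 'b', 'y' }
  X → y S b: FIRST \ {ε} = { 'y' } — overlaps FOLLOW(X) on { 'y' }: CONFLICT
  X → ε: FIRST \ {ε} = { } — this is the only nullable alternative, skip
  X → C: FIRST \ {ε} = { 'b', 'y' } — overlaps FOLLOW(X) on { 'b', 'y' }: CONFLICT

C, S have no nullable alternative, so no FIRST/FOLLOW check is needed there.

So the grammar has 3 FIRST/FOLLOW conflicts (marked CONFLICT above).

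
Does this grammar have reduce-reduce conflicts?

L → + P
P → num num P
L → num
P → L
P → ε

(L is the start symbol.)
No reduce-reduce conflicts

A reduce-reduce conflict occurs when an LR(0) state has two complete items [A → α .] and [B → β .] — both call for a reduction, and with no lookahead the parser cannot choose between them.

Augment with L' → L and build the canonical LR(0) collection (I0 = CLOSURE({[L' → . L]}), then GOTO on every symbol after a dot until no new states appear). It has 9 states:
  I0: { [L → . + P], [L → . num], [L' → . L] }  — shift
  I1: { [L → + . P], [L → . + P], [L → . num], [P → . L], [P → . num num P], [P → .] }  — shift, reduce
  I2: { [L' → L .] }  — accept
  I3: { [L → num .] }  — reduce
  I4: { [P → L .] }  — reduce
  I5: { [L → + P .] }  — reduce
  I6: { [L → num .], [P → num . num P] }  — shift, reduce
  I7: { [L → . + P], [L → . num], [P → . L], [P → . num num P], [P → .], [P → num num . P] }  — shift, reduce
  I8: { [P → num num P .] }  — reduce

No state contains more than one complete item.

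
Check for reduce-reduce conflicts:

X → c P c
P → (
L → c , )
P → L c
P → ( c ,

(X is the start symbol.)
No reduce-reduce conflicts

Augment with X' → X and build the canonical LR(0) collection (I0 = CLOSURE({[X' → . X]}), then GOTO on every symbol after a dot until no new states appear). It has 13 states:
  I0: { [X → . c P c], [X' → . X] }  — shift
  I1: { [X' → X .] }  — accept
  I2: { [L → . c , )], [P → . ( c ,], [P → . (], [P → . L c], [X → c . P c] }  — shift
  I3: { [P → ( . c ,], [P → ( .] }  — shift, reduce
  I4: { [P → L . c] }  — shift
  I5: { [X → c P . c] }  — shift
  I6: { [L → c . , )] }  — shift
  I7: { [L → c , . )] }  — shift
  I8: { [L → c , ) .] }  — reduce
  I9: { [X → c P c .] }  — reduce
  I10: { [P → L c .] }  — reduce
  I11: { [P → ( c . ,] }  — shift
  I12: { [P → ( c , .] }  — reduce

No state contains more than one complete item.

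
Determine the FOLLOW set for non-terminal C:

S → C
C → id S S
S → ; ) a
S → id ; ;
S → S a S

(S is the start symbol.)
To compute FOLLOW(C), find every occurrence of C on a right-hand side N → α C β: add FIRST(β) \ {ε}, and if β is empty or nullable also add FOLLOW(N). Iterate to a fixed point.

In S → C: C is at the end, add FOLLOW(S)

The FOLLOW sets referred to above (computed the same way, to a fixed point):
  FOLLOW(S) = { $, ';', 'a', 'id' }

Taking the union: FOLLOW(C) = { $, ';', 'a', 'id' }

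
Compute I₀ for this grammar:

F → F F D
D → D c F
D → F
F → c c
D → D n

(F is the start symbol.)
{ [F → . F F D], [F → . c c], [F' → . F] }

First, augment the grammar with F' → F
I₀ = CLOSURE({ [F' → . F] }):
  [F' → . F] has the dot before F: add [F → . F F D], [F → . c c]
No further items can be added.

I₀ = { [F → . F F D], [F → . c c], [F' → . F] }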